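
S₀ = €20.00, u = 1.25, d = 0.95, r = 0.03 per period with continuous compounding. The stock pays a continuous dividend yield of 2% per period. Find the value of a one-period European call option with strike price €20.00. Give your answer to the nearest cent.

€0.97

Per-period risk-free factor R = e^0.03 = 1.0305; dividend-adjusted growth = e^(0.03−0.02) = 1.0101.
Risk-neutral probability p = (1.0101 − 0.95)/(1.25 − 0.95) = 0.0601/0.3000 = 0.2002
Terminal stock prices: S_u = 25, S_d = 19
Terminal payoffs (S − K): max(5, 0) = 5, max(-1, 0) = 0
Node 0 (S = 20): V_0 = e^(−0.03)·[0.2002·5.0000 + 0.7998·0.0000] = 0.9713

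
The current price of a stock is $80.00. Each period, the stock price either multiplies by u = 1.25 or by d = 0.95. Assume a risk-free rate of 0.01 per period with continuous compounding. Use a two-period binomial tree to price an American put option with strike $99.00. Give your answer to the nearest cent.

$19.00

Risk-neutral probability p = (e^0.01 − 0.95)/(1.25 − 0.95) = 0.0601/0.3000 = 0.2002
Terminal stock prices: S_uu = 125, S_ud = 95, S_dd = 72.2
Terminal payoffs (K − S): max(-26, 0) = 0, max(4, 0) = 4, max(26.8, 0) = 26.8
Node u (S = 100): continuation = e^(−0.01)·[0.2002·0.0000 + 0.7998·4.0000] = 3.1675; exercise value = 0.0000 ≤ continuation, so V_u = 3.1675
Node d (S = 76): continuation = e^(−0.01)·[0.2002·4.0000 + 0.7998·26.8000] = 22.0149; exercise value = 23.0000 > continuation, so V_d = 23.0000 (exercise)
Node 0 (S = 80): continuation = e^(−0.01)·[0.2002·3.1675 + 0.7998·23.0000] = 18.8408; exercise value = 19.0000 > continuation, so V_0 = 19.0000 (exercise)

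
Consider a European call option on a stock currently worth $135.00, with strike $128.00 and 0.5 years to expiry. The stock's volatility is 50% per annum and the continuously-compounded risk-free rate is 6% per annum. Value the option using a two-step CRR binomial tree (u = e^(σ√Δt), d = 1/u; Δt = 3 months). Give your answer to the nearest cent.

$23.46

CRR parameters: u = e^(σ√Δt) = e^(0.5·√0.25) = 1.2840, d = 1/u = 0.7788
Per-period rate: rΔt = 0.06·0.25 = 0.015, so R = e^0.015 = 1.0151
Risk-neutral probability p = (e^0.015 − 0.7788)/(1.2840 − 0.7788) = 0.2363/0.5052 = 0.4677
Terminal stock prices: S_uu = 222.6, S_ud = 135, S_dd = 81.88
Terminal payoffs (S − K): max(94.58, 0) = 94.58, max(7, 0) = 7, max(-46.12, 0) = 0
Node u (S = 173.3): V_u = e^(−0.015)·[0.4677·94.5774 + 0.5323·7.0000] = 47.2491
Node d (S = 105.1): V_d = e^(−0.015)·[0.4677·7.0000 + 0.5323·0.0000] = 3.2254
Node 0 (S = 135): V_0 = e^(−0.015)·[0.4677·47.2491 + 0.5323·3.2254] = 23.4623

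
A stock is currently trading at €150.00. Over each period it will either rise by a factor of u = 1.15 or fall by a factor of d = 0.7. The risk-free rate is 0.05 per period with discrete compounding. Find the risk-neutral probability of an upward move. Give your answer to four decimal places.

p = 0.7778

Risk-neutral probability p = (1 + 0.05 − 0.7)/(1.15 − 0.7) = 0.3500/0.4500 = 0.7778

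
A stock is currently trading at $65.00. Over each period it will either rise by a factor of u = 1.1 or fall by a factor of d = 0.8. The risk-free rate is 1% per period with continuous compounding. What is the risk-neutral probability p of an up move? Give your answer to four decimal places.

Risk-neutral probability p = (e^0.01 − 0.8)/(1.1 − 0.8) = 0.2101/0.3000 = 0.7002

p = 0.7002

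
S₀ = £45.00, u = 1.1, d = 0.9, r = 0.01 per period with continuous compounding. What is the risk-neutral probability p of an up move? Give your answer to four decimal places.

Risk-neutral probability p = (e^0.01 − 0.9)/(1.1 − 0.9) = 0.1101/0.2000 = 0.5503

p = 0.5503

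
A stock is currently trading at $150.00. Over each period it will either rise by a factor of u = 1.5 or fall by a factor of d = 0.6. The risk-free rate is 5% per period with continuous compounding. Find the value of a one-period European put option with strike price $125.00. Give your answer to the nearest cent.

Risk-neutral probability p = (e^0.05 − 0.6)/(1.5 − 0.6) = 0.4513/0.9000 = 0.5014
Terminal stock prices: S_u = 225, S_d = 90
Terminal payoffs (K − S): max(-100, 0) = 0, max(35, 0) = 35
Node 0 (S = 150): V_0 = e^(−0.05)·[0.5014·0.0000 + 0.4986·35.0000] = 16.5995

$16.60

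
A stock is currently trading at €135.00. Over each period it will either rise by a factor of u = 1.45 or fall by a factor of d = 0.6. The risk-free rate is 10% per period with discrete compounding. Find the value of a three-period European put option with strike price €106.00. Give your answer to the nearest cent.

€12.02

Risk-neutral probability p = (1 + 0.1 − 0.6)/(1.45 − 0.6) = 0.5000/0.8500 = 0.5882
Terminal stock prices: S_uuu = 411.6, S_uud = 170.3, S_udd = 70.47, S_ddd = 29.16
Terminal payoffs (K − S): max(-305.6, 0) = 0, max(-64.3, 0) = 0, max(35.53, 0) = 35.53, max(76.84, 0) = 76.84
Node uu (S = 283.8): V_uu = 1/1.1·[0.5882·0.0000 + 0.4118·0.0000] = 0.0000
Node ud (S = 117.4): V_ud = 1/1.1·[0.5882·0.0000 + 0.4118·35.5300] = 13.3000
Node dd (S = 48.6): V_dd = 1/1.1·[0.5882·35.5300 + 0.4118·76.8400] = 47.7636
Node u (S = 195.8): V_u = 1/1.1·[0.5882·0.0000 + 0.4118·13.3000] = 4.9786
Node d (S = 81): V_d = 1/1.1·[0.5882·13.3000 + 0.4118·47.7636] = 24.9917
Node 0 (S = 135): V_0 = 1/1.1·[0.5882·4.9786 + 0.4118·24.9917] = 12.0176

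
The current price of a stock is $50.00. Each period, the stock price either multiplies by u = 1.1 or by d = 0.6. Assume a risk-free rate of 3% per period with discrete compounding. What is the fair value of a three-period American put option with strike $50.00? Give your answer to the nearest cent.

$5.95

Risk-neutral probability p = (1 + 0.03 − 0.6)/(1.1 − 0.6) = 0.4300/0.5000 = 0.8600
Terminal stock prices: S_uuu = 66.55, S_uud = 36.3, S_udd = 19.8, S_ddd = 10.8
Terminal payoffs (K − S): max(-16.55, 0) = 0, max(13.7, 0) = 13.7, max(30.2, 0) = 30.2, max(39.2, 0) = 39.2
Node uu (S = 60.5): continuation = 1/1.03·[0.8600·0.0000 + 0.1400·13.7000] = 1.8621; exercise value = 0.0000 ≤ continuation, so V_uu = 1.8621
Node ud (S = 33): continuation = 1/1.03·[0.8600·13.7000 + 0.1400·30.2000] = 15.5437; exercise value = 17.0000 > continuation, so V_ud = 17.0000 (exercise)
Node dd (S = 18): continuation = 1/1.03·[0.8600·30.2000 + 0.1400·39.2000] = 30.5437; exercise value = 32.0000 > continuation, so V_dd = 32.0000 (exercise)
Node u (S = 55): continuation = 1/1.03·[0.8600·1.8621 + 0.1400·17.0000] = 3.8655; exercise value = 0.0000 ≤ continuation, so V_u = 3.8655
Node d (S = 30): continuation = 1/1.03·[0.8600·17.0000 + 0.1400·32.0000] = 18.5437; exercise value = 20.0000 > continuation, so V_d = 20.0000 (exercise)
Node 0 (S = 50): continuation = 1/1.03·[0.8600·3.8655 + 0.1400·20.0000] = 5.9459; exercise value = 0.0000 ≤ continuation, so V_0 = 5.9459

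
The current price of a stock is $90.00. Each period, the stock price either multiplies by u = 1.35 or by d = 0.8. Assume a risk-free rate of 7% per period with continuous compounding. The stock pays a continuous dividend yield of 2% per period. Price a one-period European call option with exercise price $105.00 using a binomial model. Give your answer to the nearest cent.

Per-period risk-free factor R = e^0.07 = 1.0725; dividend-adjusted growth = e^(0.07−0.02) = 1.0513.
Risk-neutral probability p = (1.0513 − 0.8)/(1.35 − 0.8) = 0.2513/0.5500 = 0.4569
Terminal stock prices: S_u = 121.5, S_d = 72
Terminal payoffs (S − K): max(16.5, 0) = 16.5, max(-33, 0) = 0
Node 0 (S = 90): V_0 = e^(−0.07)·[0.4569·16.5000 + 0.5431·0.0000] = 7.0285

$7.03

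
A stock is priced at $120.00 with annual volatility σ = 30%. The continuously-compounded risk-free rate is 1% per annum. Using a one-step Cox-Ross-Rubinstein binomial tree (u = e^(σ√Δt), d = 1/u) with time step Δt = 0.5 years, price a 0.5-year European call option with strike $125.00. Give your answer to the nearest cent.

CRR parameters: u = e^(σ√Δt) = e^(0.3·√0.5) = 1.2363, d = 1/u = 0.8089
Per-period rate: rΔt = 0.01·0.5 = 0.005, so R = e^0.005 = 1.0050
Risk-neutral probability p = (e^0.005 − 0.8089)/(1.2363 − 0.8089) = 0.1962/0.4275 = 0.4589
Terminal stock prices: S_u = 148.4, S_d = 97.06
Terminal payoffs (S − K): max(23.36, 0) = 23.36, max(-27.94, 0) = 0
Node 0 (S = 120): V_0 = e^(−0.005)·[0.4589·23.3573 + 0.5411·0.0000] = 10.6650

$10.67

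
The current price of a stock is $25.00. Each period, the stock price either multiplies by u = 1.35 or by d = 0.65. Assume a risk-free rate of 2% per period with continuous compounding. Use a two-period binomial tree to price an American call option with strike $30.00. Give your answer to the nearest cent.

$4.18

Risk-neutral probability p = (e^0.02 − 0.65)/(1.35 − 0.65) = 0.3702/0.7000 = 0.5289
Terminal stock prices: S_uu = 45.56, S_ud = 21.94, S_dd = 10.56
Terminal payoffs (S − K): max(15.56, 0) = 15.56, max(-8.062, 0) = 0, max(-19.44, 0) = 0
Node u (S = 33.75): continuation = e^(−0.02)·[0.5289·15.5625 + 0.4711·0.0000] = 8.0674; exercise value = 3.7500 ≤ continuation, so V_u = 8.0674
Node d (S = 16.25): continuation = e^(−0.02)·[0.5289·0.0000 + 0.4711·0.0000] = 0.0000; exercise value = 0.0000 ≤ continuation, so V_d = 0.0000
Node 0 (S = 25): continuation = e^(−0.02)·[0.5289·8.0674 + 0.4711·0.0000] = 4.1820; exercise value = 0.0000 ≤ continuation, so V_0 = 4.1820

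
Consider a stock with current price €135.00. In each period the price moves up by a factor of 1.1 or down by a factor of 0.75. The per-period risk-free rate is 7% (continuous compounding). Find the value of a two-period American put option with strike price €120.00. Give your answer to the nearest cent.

€1.92

Risk-neutral probability p = (e^0.07 − 0.75)/(1.1 − 0.75) = 0.3225/0.3500 = 0.9215
Terminal stock prices: S_uu = 163.4, S_ud = 111.4, S_dd = 75.94
Terminal payoffs (K − S): max(-43.35, 0) = 0, max(8.625, 0) = 8.625, max(44.06, 0) = 44.06
Node u (S = 148.5): continuation = e^(−0.07)·[0.9215·0.0000 + 0.0785·8.6250] = 0.6317; exercise value = 0.0000 ≤ continuation, so V_u = 0.6317
Node d (S = 101.2): continuation = e^(−0.07)·[0.9215·8.6250 + 0.0785·44.0625] = 10.6373; exercise value = 18.7500 > continuation, so V_d = 18.7500 (exercise)
Node 0 (S = 135): continuation = e^(−0.07)·[0.9215·0.6317 + 0.0785·18.7500] = 1.9159; exercise value = 0.0000 ≤ continuation, so V_0 = 1.9159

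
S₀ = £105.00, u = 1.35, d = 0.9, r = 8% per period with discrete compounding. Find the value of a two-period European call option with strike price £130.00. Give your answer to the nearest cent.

Risk-neutral probability p = (1 + 0.08 − 0.9)/(1.35 − 0.9) = 0.1800/0.4500 = 0.4000
Terminal stock prices: S_uu = 191.4, S_ud = 127.6, S_dd = 85.05
Terminal payoffs (S − K): max(61.36, 0) = 61.36, max(-2.425, 0) = 0, max(-44.95, 0) = 0
Node u (S = 141.8): V_u = 1/1.08·[0.4000·61.3625 + 0.6000·0.0000] = 22.7269
Node d (S = 94.5): V_d = 1/1.08·[0.4000·0.0000 + 0.6000·0.0000] = 0.0000
Node 0 (S = 105): V_0 = 1/1.08·[0.4000·22.7269 + 0.6000·0.0000] = 8.4174

£8.42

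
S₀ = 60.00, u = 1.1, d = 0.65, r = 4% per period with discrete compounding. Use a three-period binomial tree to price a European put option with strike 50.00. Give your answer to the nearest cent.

1.73

Risk-neutral probability p = (1 + 0.04 − 0.65)/(1.1 − 0.65) = 0.3900/0.4500 = 0.8667
Terminal stock prices: S_uuu = 79.86, S_uud = 47.19, S_udd = 27.89, S_ddd = 16.48
Terminal payoffs (K − S): max(-29.86, 0) = 0, max(2.81, 0) = 2.81, max(22.11, 0) = 22.11, max(33.52, 0) = 33.52
Node uu (S = 72.6): V_uu = 1/1.04·[0.8667·0.0000 + 0.1333·2.8100] = 0.3603
Node ud (S = 42.9): V_ud = 1/1.04·[0.8667·2.8100 + 0.1333·22.1150] = 5.1769
Node dd (S = 25.35): V_dd = 1/1.04·[0.8667·22.1150 + 0.1333·33.5225] = 22.7269
Node u (S = 66): V_u = 1/1.04·[0.8667·0.3603 + 0.1333·5.1769] = 0.9639
Node d (S = 39): V_d = 1/1.04·[0.8667·5.1769 + 0.1333·22.7269] = 7.2278
Node 0 (S = 60): V_0 = 1/1.04·[0.8667·0.9639 + 0.1333·7.2278] = 1.7299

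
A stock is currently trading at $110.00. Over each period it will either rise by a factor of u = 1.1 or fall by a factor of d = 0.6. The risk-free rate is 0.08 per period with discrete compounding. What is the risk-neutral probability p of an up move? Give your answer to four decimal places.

Risk-neutral probability p = (1 + 0.08 − 0.6)/(1.1 − 0.6) = 0.4800/0.5000 = 0.9600

p = 0.9600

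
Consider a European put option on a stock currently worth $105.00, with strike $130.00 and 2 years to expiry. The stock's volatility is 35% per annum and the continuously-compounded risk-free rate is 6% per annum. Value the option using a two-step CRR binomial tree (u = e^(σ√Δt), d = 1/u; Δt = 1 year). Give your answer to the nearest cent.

CRR parameters: u = e^(σ√Δt) = e^(0.35·√1) = 1.4191, d = 1/u = 0.7047
Per-period rate: rΔt = 0.06·1 = 0.06, so R = e^0.06 = 1.0618
Risk-neutral probability p = (e^0.06 − 0.7047)/(1.4191 − 0.7047) = 0.3571/0.7144 = 0.4999
Terminal stock prices: S_uu = 211.4, S_ud = 105, S_dd = 52.14
Terminal payoffs (K − S): max(-81.44, 0) = 0, max(25, 0) = 25, max(77.86, 0) = 77.86
Node u (S = 149): V_u = e^(−0.06)·[0.4999·0.0000 + 0.5001·25.0000] = 11.7734
Node d (S = 73.99): V_d = e^(−0.06)·[0.4999·25.0000 + 0.5001·77.8585] = 48.4371
Node 0 (S = 105): V_0 = e^(−0.06)·[0.4999·11.7734 + 0.5001·48.4371] = 28.3541

$28.35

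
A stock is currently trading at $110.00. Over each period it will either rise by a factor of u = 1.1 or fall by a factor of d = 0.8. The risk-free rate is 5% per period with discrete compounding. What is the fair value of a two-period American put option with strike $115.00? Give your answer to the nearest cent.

$6.58

Risk-neutral probability p = (1 + 0.05 − 0.8)/(1.1 − 0.8) = 0.2500/0.3000 = 0.8333
Terminal stock prices: S_uu = 133.1, S_ud = 96.8, S_dd = 70.4
Terminal payoffs (K − S): max(-18.1, 0) = 0, max(18.2, 0) = 18.2, max(44.6, 0) = 44.6
Node u (S = 121): continuation = 1/1.05·[0.8333·0.0000 + 0.1667·18.2000] = 2.8889; exercise value = 0.0000 ≤ continuation, so V_u = 2.8889
Node d (S = 88): continuation = 1/1.05·[0.8333·18.2000 + 0.1667·44.6000] = 21.5238; exercise value = 27.0000 > continuation, so V_d = 27.0000 (exercise)
Node 0 (S = 110): continuation = 1/1.05·[0.8333·2.8889 + 0.1667·27.0000] = 6.5785; exercise value = 5.0000 ≤ continuation, so V_0 = 6.5785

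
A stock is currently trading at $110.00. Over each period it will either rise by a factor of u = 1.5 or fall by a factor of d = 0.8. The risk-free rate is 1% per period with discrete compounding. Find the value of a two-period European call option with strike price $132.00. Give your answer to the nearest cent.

$10.19

Risk-neutral probability p = (1 + 0.01 − 0.8)/(1.5 − 0.8) = 0.2100/0.7000 = 0.3000
Terminal stock prices: S_uu = 247.5, S_ud = 132, S_dd = 70.4
Terminal payoffs (S − K): max(115.5, 0) = 115.5, max(0, 0) = 0, max(-61.6, 0) = 0
Node u (S = 165): V_u = 1/1.01·[0.3000·115.5000 + 0.7000·0.0000] = 34.3069
Node d (S = 88): V_d = 1/1.01·[0.3000·0.0000 + 0.7000·0.0000] = 0.0000
Node 0 (S = 110): V_0 = 1/1.01·[0.3000·34.3069 + 0.7000·0.0000] = 10.1902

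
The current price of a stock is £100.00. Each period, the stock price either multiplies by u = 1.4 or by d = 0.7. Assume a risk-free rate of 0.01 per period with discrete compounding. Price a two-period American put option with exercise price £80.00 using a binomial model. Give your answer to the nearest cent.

£9.43

Risk-neutral probability p = (1 + 0.01 − 0.7)/(1.4 − 0.7) = 0.3100/0.7000 = 0.4429
Terminal stock prices: S_uu = 196, S_ud = 98, S_dd = 49
Terminal payoffs (K − S): max(-116, 0) = 0, max(-18, 0) = 0, max(31, 0) = 31
Node u (S = 140): continuation = 1/1.01·[0.4429·0.0000 + 0.5571·0.0000] = 0.0000; exercise value = 0.0000 ≤ continuation, so V_u = 0.0000
Node d (S = 70): continuation = 1/1.01·[0.4429·0.0000 + 0.5571·31.0000] = 17.1004; exercise value = 10.0000 ≤ continuation, so V_d = 17.1004
Node 0 (S = 100): continuation = 1/1.01·[0.4429·0.0000 + 0.5571·17.1004] = 9.4330; exercise value = 0.0000 ≤ continuation, so V_0 = 9.4330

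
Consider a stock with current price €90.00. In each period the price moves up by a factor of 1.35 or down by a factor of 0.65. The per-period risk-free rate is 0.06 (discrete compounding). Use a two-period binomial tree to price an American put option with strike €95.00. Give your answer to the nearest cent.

Risk-neutral probability p = (1 + 0.06 − 0.65)/(1.35 − 0.65) = 0.4100/0.7000 = 0.5857
Terminal stock prices: S_uu = 164, S_ud = 78.98, S_dd = 38.03
Terminal payoffs (K − S): max(-69.03, 0) = 0, max(16.02, 0) = 16.02, max(56.97, 0) = 56.97
Node u (S = 121.5): continuation = 1/1.06·[0.5857·0.0000 + 0.4143·16.0250] = 6.2631; exercise value = 0.0000 ≤ continuation, so V_u = 6.2631
Node d (S = 58.5): continuation = 1/1.06·[0.5857·16.0250 + 0.4143·56.9750] = 31.1226; exercise value = 36.5000 > continuation, so V_d = 36.5000 (exercise)
Node 0 (S = 90): continuation = 1/1.06·[0.5857·6.2631 + 0.4143·36.5000] = 17.7263; exercise value = 5.0000 ≤ continuation, so V_0 = 17.7263

€17.73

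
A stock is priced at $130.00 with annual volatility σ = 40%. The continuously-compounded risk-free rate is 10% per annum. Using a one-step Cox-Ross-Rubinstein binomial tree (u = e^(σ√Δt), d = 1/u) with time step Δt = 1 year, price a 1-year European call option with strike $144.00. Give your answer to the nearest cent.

$23.92

CRR parameters: u = e^(σ√Δt) = e^(0.4·√1) = 1.4918, d = 1/u = 0.6703
Per-period rate: rΔt = 0.1·1 = 0.1, so R = e^0.1 = 1.1052
Risk-neutral probability p = (e^0.1 − 0.6703)/(1.4918 − 0.6703) = 0.4349/0.8215 = 0.5293
Terminal stock prices: S_u = 193.9, S_d = 87.14
Terminal payoffs (S − K): max(49.94, 0) = 49.94, max(-56.86, 0) = 0
Node 0 (S = 130): V_0 = e^(−0.1)·[0.5293·49.9372 + 0.4707·0.0000] = 23.9180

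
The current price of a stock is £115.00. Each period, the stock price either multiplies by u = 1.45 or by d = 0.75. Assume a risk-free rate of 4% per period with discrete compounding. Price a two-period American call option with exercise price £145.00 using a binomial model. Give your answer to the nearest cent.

£15.36

Risk-neutral probability p = (1 + 0.04 − 0.75)/(1.45 − 0.75) = 0.2900/0.7000 = 0.4143
Terminal stock prices: S_uu = 241.8, S_ud = 125.1, S_dd = 64.69
Terminal payoffs (S − K): max(96.79, 0) = 96.79, max(-19.94, 0) = 0, max(-80.31, 0) = 0
Node u (S = 166.8): continuation = 1/1.04·[0.4143·96.7875 + 0.5857·0.0000] = 38.5555; exercise value = 21.7500 ≤ continuation, so V_u = 38.5555
Node d (S = 86.25): continuation = 1/1.04·[0.4143·0.0000 + 0.5857·0.0000] = 0.0000; exercise value = 0.0000 ≤ continuation, so V_d = 0.0000
Node 0 (S = 115): continuation = 1/1.04·[0.4143·38.5555 + 0.5857·0.0000] = 15.3586; exercise value = 0.0000 ≤ continuation, so V_0 = 15.3586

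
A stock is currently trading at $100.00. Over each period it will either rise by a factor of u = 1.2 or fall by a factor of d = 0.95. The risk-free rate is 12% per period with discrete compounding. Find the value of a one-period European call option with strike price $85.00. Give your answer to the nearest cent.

$24.11

Risk-neutral probability p = (1 + 0.12 − 0.95)/(1.2 − 0.95) = 0.1700/0.2500 = 0.6800
Terminal stock prices: S_u = 120, S_d = 95
Terminal payoffs (S − K): max(35, 0) = 35, max(10, 0) = 10
Node 0 (S = 100): V_0 = 1/1.12·[0.6800·35.0000 + 0.3200·10.0000] = 24.1071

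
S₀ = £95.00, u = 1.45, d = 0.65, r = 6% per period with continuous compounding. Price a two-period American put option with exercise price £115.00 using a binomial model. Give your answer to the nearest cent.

£29.97

Risk-neutral probability p = (e^0.06 − 0.65)/(1.45 − 0.65) = 0.4118/0.8000 = 0.5148
Terminal stock prices: S_uu = 199.7, S_ud = 89.54, S_dd = 40.14
Terminal payoffs (K − S): max(-84.74, 0) = 0, max(25.46, 0) = 25.46, max(74.86, 0) = 74.86
Node u (S = 137.8): continuation = e^(−0.06)·[0.5148·0.0000 + 0.4852·25.4625] = 11.6350; exercise value = 0.0000 ≤ continuation, so V_u = 11.6350
Node d (S = 61.75): continuation = e^(−0.06)·[0.5148·25.4625 + 0.4852·74.8625] = 46.5529; exercise value = 53.2500 > continuation, so V_d = 53.2500 (exercise)
Node 0 (S = 95): continuation = e^(−0.06)·[0.5148·11.6350 + 0.4852·53.2500] = 29.9734; exercise value = 20.0000 ≤ continuation, so V_0 = 29.9734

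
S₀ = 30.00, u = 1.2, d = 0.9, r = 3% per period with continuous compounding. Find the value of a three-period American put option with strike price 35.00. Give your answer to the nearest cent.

Risk-neutral probability p = (e^0.03 − 0.9)/(1.2 − 0.9) = 0.1305/0.3000 = 0.4348
Terminal stock prices: S_uuu = 51.84, S_uud = 38.88, S_udd = 29.16, S_ddd = 21.87
Terminal payoffs (K − S): max(-16.84, 0) = 0, max(-3.88, 0) = 0, max(5.84, 0) = 5.84, max(13.13, 0) = 13.13
Node uu (S = 43.2): continuation = e^(−0.03)·[0.4348·0.0000 + 0.5652·0.0000] = 0.0000; exercise value = 0.0000 ≤ continuation, so V_uu = 0.0000
Node ud (S = 32.4): continuation = e^(−0.03)·[0.4348·0.0000 + 0.5652·5.8400] = 3.2029; exercise value = 2.6000 ≤ continuation, so V_ud = 3.2029
Node dd (S = 24.3): continuation = e^(−0.03)·[0.4348·5.8400 + 0.5652·13.1300] = 9.6656; exercise value = 10.7000 > continuation, so V_dd = 10.7000 (exercise)
Node u (S = 36): continuation = e^(−0.03)·[0.4348·0.0000 + 0.5652·3.2029] = 1.7566; exercise value = 0.0000 ≤ continuation, so V_u = 1.7566
Node d (S = 27): continuation = e^(−0.03)·[0.4348·3.2029 + 0.5652·10.7000] = 7.2200; exercise value = 8.0000 > continuation, so V_d = 8.0000 (exercise)
Node 0 (S = 30): continuation = e^(−0.03)·[0.4348·1.7566 + 0.5652·8.0000] = 5.1289; exercise value = 5.0000 ≤ continuation, so V_0 = 5.1289

5.13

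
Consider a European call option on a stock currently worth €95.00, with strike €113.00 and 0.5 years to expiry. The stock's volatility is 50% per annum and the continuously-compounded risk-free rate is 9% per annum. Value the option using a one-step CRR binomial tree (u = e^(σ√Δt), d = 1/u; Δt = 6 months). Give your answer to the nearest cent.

€10.15

CRR parameters: u = e^(σ√Δt) = e^(0.5·√0.5) = 1.4241, d = 1/u = 0.7022
Per-period rate: rΔt = 0.09·0.5 = 0.045, so R = e^0.045 = 1.0460
Risk-neutral probability p = (e^0.045 − 0.7022)/(1.4241 − 0.7022) = 0.3438/0.7219 = 0.4763
Terminal stock prices: S_u = 135.3, S_d = 66.71
Terminal payoffs (S − K): max(22.29, 0) = 22.29, max(-46.29, 0) = 0
Node 0 (S = 95): V_0 = e^(−0.045)·[0.4763·22.2913 + 0.5237·0.0000] = 10.1497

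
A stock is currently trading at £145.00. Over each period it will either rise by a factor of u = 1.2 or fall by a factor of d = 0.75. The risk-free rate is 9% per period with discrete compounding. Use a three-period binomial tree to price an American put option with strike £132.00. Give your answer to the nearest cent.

£6.40

Risk-neutral probability p = (1 + 0.09 − 0.75)/(1.2 − 0.75) = 0.3400/0.4500 = 0.7556
Terminal stock prices: S_uuu = 250.6, S_uud = 156.6, S_udd = 97.88, S_ddd = 61.17
Terminal payoffs (K − S): max(-118.6, 0) = 0, max(-24.6, 0) = 0, max(34.12, 0) = 34.12, max(70.83, 0) = 70.83
Node uu (S = 208.8): continuation = 1/1.09·[0.7556·0.0000 + 0.2444·0.0000] = 0.0000; exercise value = 0.0000 ≤ continuation, so V_uu = 0.0000
Node ud (S = 130.5): continuation = 1/1.09·[0.7556·0.0000 + 0.2444·34.1250] = 7.6529; exercise value = 1.5000 ≤ continuation, so V_ud = 7.6529
Node dd (S = 81.56): continuation = 1/1.09·[0.7556·34.1250 + 0.2444·70.8281] = 39.5384; exercise value = 50.4375 > continuation, so V_dd = 50.4375 (exercise)
Node u (S = 174): continuation = 1/1.09·[0.7556·0.0000 + 0.2444·7.6529] = 1.7162; exercise value = 0.0000 ≤ continuation, so V_u = 1.7162
Node d (S = 108.8): continuation = 1/1.09·[0.7556·7.6529 + 0.2444·50.4375] = 16.6159; exercise value = 23.2500 > continuation, so V_d = 23.2500 (exercise)
Node 0 (S = 145): continuation = 1/1.09·[0.7556·1.7162 + 0.2444·23.2500] = 6.4037; exercise value = 0.0000 ≤ continuation, so V_0 = 6.4037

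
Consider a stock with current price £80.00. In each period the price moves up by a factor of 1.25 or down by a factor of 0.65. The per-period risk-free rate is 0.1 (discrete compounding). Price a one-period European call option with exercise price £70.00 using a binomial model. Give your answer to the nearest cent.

£20.45

Risk-neutral probability p = (1 + 0.1 − 0.65)/(1.25 − 0.65) = 0.4500/0.6000 = 0.7500
Terminal stock prices: S_u = 100, S_d = 52
Terminal payoffs (S − K): max(30, 0) = 30, max(-18, 0) = 0
Node 0 (S = 80): V_0 = 1/1.1·[0.7500·30.0000 + 0.2500·0.0000] = 20.4545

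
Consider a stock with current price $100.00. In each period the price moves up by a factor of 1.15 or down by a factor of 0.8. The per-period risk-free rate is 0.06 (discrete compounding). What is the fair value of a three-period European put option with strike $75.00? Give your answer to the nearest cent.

$0.51

Risk-neutral probability p = (1 + 0.06 − 0.8)/(1.15 − 0.8) = 0.2600/0.3500 = 0.7429
Terminal stock prices: S_uuu = 152.1, S_uud = 105.8, S_udd = 73.6, S_ddd = 51.2
Terminal payoffs (K − S): max(-77.09, 0) = 0, max(-30.8, 0) = 0, max(1.4, 0) = 1.4, max(23.8, 0) = 23.8
Node uu (S = 132.2): V_uu = 1/1.06·[0.7429·0.0000 + 0.2571·0.0000] = 0.0000
Node ud (S = 92): V_ud = 1/1.06·[0.7429·0.0000 + 0.2571·1.4000] = 0.3396
Node dd (S = 64): V_dd = 1/1.06·[0.7429·1.4000 + 0.2571·23.8000] = 6.7547
Node u (S = 115): V_u = 1/1.06·[0.7429·0.0000 + 0.2571·0.3396] = 0.0824
Node d (S = 80): V_d = 1/1.06·[0.7429·0.3396 + 0.2571·6.7547] = 1.8766
Node 0 (S = 100): V_0 = 1/1.06·[0.7429·0.0824 + 0.2571·1.8766] = 0.5130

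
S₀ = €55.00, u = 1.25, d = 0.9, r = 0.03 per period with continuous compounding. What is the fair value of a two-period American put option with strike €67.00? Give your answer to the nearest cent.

€12.00

Risk-neutral probability p = (e^0.03 − 0.9)/(1.25 − 0.9) = 0.1305/0.3500 = 0.3727
Terminal stock prices: S_uu = 85.94, S_ud = 61.88, S_dd = 44.55
Terminal payoffs (K − S): max(-18.94, 0) = 0, max(5.125, 0) = 5.125, max(22.45, 0) = 22.45
Node u (S = 68.75): continuation = e^(−0.03)·[0.3727·0.0000 + 0.6273·5.1250] = 3.1198; exercise value = 0.0000 ≤ continuation, so V_u = 3.1198
Node d (S = 49.5): continuation = e^(−0.03)·[0.3727·5.1250 + 0.6273·22.4500] = 15.5199; exercise value = 17.5000 > continuation, so V_d = 17.5000 (exercise)
Node 0 (S = 55): continuation = e^(−0.03)·[0.3727·3.1198 + 0.6273·17.5000] = 11.7813; exercise value = 12.0000 > continuation, so V_0 = 12.0000 (exercise)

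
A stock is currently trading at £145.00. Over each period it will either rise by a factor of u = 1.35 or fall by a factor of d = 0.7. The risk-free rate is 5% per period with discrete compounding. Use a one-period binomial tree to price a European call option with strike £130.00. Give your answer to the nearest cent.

£33.72

Risk-neutral probability p = (1 + 0.05 − 0.7)/(1.35 − 0.7) = 0.3500/0.6500 = 0.5385
Terminal stock prices: S_u = 195.8, S_d = 101.5
Terminal payoffs (S − K): max(65.75, 0) = 65.75, max(-28.5, 0) = 0
Node 0 (S = 145): V_0 = 1/1.05·[0.5385·65.7500 + 0.4615·0.0000] = 33.7179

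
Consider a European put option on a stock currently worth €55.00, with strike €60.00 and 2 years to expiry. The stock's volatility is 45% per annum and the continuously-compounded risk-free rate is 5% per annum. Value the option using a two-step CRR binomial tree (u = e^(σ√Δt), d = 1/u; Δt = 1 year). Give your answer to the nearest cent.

€12.75

CRR parameters: u = e^(σ√Δt) = e^(0.45·√1) = 1.5683, d = 1/u = 0.6376
Per-period rate: rΔt = 0.05·1 = 0.05, so R = e^0.05 = 1.0513
Risk-neutral probability p = (e^0.05 − 0.6376)/(1.5683 − 0.6376) = 0.4136/0.9307 = 0.4445
Terminal stock prices: S_uu = 135.3, S_ud = 55, S_dd = 22.36
Terminal payoffs (K − S): max(-75.28, 0) = 0, max(5, 0) = 5, max(37.64, 0) = 37.64
Node u (S = 86.26): V_u = e^(−0.05)·[0.4445·0.0000 + 0.5555·5.0000] = 2.6423
Node d (S = 35.07): V_d = e^(−0.05)·[0.4445·5.0000 + 0.5555·37.6387] = 22.0042
Node 0 (S = 55): V_0 = e^(−0.05)·[0.4445·2.6423 + 0.5555·22.0042] = 12.7453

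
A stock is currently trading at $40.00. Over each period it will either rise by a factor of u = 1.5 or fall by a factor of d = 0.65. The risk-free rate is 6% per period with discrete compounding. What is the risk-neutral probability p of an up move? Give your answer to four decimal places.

p = 0.4824

Risk-neutral probability p = (1 + 0.06 − 0.65)/(1.5 − 0.65) = 0.4100/0.8500 = 0.4824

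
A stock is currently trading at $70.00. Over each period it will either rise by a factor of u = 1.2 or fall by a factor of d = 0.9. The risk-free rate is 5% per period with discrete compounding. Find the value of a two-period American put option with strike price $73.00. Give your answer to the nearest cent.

Risk-neutral probability p = (1 + 0.05 − 0.9)/(1.2 − 0.9) = 0.1500/0.3000 = 0.5000
Terminal stock prices: S_uu = 100.8, S_ud = 75.6, S_dd = 56.7
Terminal payoffs (K − S): max(-27.8, 0) = 0, max(-2.6, 0) = 0, max(16.3, 0) = 16.3
Node u (S = 84): continuation = 1/1.05·[0.5000·0.0000 + 0.5000·0.0000] = 0.0000; exercise value = 0.0000 ≤ continuation, so V_u = 0.0000
Node d (S = 63): continuation = 1/1.05·[0.5000·0.0000 + 0.5000·16.3000] = 7.7619; exercise value = 10.0000 > continuation, so V_d = 10.0000 (exercise)
Node 0 (S = 70): continuation = 1/1.05·[0.5000·0.0000 + 0.5000·10.0000] = 4.7619; exercise value = 3.0000 ≤ continuation, so V_0 = 4.7619

$4.76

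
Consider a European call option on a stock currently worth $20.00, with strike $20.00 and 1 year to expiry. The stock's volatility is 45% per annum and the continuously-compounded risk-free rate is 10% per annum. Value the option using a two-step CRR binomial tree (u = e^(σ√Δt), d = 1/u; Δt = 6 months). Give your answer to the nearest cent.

CRR parameters: u = e^(σ√Δt) = e^(0.45·√0.5) = 1.3746, d = 1/u = 0.7275
Per-period rate: rΔt = 0.1·0.5 = 0.05, so R = e^0.05 = 1.0513
Risk-neutral probability p = (e^0.05 − 0.7275)/(1.3746 − 0.7275) = 0.3238/0.6472 = 0.5003
Terminal stock prices: S_uu = 37.79, S_ud = 20, S_dd = 10.58
Terminal payoffs (S − K): max(17.79, 0) = 17.79, max(0, 0) = 0, max(-9.416, 0) = 0
Node u (S = 27.49): V_u = e^(−0.05)·[0.5003·17.7932 + 0.4997·0.0000] = 8.4684
Node d (S = 14.55): V_d = e^(−0.05)·[0.5003·0.0000 + 0.4997·0.0000] = 0.0000
Node 0 (S = 20): V_0 = e^(−0.05)·[0.5003·8.4684 + 0.4997·0.0000] = 4.0304

$4.03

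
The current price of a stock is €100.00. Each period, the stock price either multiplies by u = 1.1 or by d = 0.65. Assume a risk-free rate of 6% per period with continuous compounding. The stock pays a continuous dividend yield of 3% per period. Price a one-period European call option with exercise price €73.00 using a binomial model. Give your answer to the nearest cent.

Per-period risk-free factor R = e^0.06 = 1.0618; dividend-adjusted growth = e^(0.06−0.03) = 1.0305.
Risk-neutral probability p = (1.0305 − 0.65)/(1.1 − 0.65) = 0.3805/0.4500 = 0.8455
Terminal stock prices: S_u = 110, S_d = 65
Terminal payoffs (S − K): max(37, 0) = 37, max(-8, 0) = 0
Node 0 (S = 100): V_0 = e^(−0.06)·[0.8455·37.0000 + 0.1545·0.0000] = 29.4601

€29.46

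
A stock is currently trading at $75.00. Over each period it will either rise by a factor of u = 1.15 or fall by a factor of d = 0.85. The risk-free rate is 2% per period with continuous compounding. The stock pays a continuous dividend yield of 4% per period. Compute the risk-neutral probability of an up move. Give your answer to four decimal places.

p = 0.4340

Per-period risk-free factor R = e^0.02 = 1.0202; dividend-adjusted growth = e^(0.02−0.04) = 0.9802.
Risk-neutral probability p = (0.9802 − 0.85)/(1.15 − 0.85) = 0.1302/0.3000 = 0.4340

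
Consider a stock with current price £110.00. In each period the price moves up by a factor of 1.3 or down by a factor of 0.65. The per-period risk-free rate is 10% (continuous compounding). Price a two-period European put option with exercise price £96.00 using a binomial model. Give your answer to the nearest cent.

£4.69

Risk-neutral probability p = (e^0.1 − 0.65)/(1.3 − 0.65) = 0.4552/0.6500 = 0.7003
Terminal stock prices: S_uu = 185.9, S_ud = 92.95, S_dd = 46.48
Terminal payoffs (K − S): max(-89.9, 0) = 0, max(3.05, 0) = 3.05, max(49.52, 0) = 49.52
Node u (S = 143): V_u = e^(−0.1)·[0.7003·0.0000 + 0.2997·3.0500] = 0.8272
Node d (S = 71.5): V_d = e^(−0.1)·[0.7003·3.0500 + 0.2997·49.5250] = 15.3644
Node 0 (S = 110): V_0 = e^(−0.1)·[0.7003·0.8272 + 0.2997·15.3644] = 4.6912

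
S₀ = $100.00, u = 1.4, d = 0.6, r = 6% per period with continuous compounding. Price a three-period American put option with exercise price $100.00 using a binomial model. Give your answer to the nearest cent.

Risk-neutral probability p = (e^0.06 − 0.6)/(1.4 − 0.6) = 0.4618/0.8000 = 0.5773
Terminal stock prices: S_uuu = 274.4, S_uud = 117.6, S_udd = 50.4, S_ddd = 21.6
Terminal payoffs (K − S): max(-174.4, 0) = 0, max(-17.6, 0) = 0, max(49.6, 0) = 49.6, max(78.4, 0) = 78.4
Node uu (S = 196): continuation = e^(−0.06)·[0.5773·0.0000 + 0.4227·0.0000] = 0.0000; exercise value = 0.0000 ≤ continuation, so V_uu = 0.0000
Node ud (S = 84): continuation = e^(−0.06)·[0.5773·0.0000 + 0.4227·49.6000] = 19.7452; exercise value = 16.0000 ≤ continuation, so V_ud = 19.7452
Node dd (S = 36): continuation = e^(−0.06)·[0.5773·49.6000 + 0.4227·78.4000] = 58.1765; exercise value = 64.0000 > continuation, so V_dd = 64.0000 (exercise)
Node u (S = 140): continuation = e^(−0.06)·[0.5773·0.0000 + 0.4227·19.7452] = 7.8603; exercise value = 0.0000 ≤ continuation, so V_u = 7.8603
Node d (S = 60): continuation = e^(−0.06)·[0.5773·19.7452 + 0.4227·64.0000] = 36.2126; exercise value = 40.0000 > continuation, so V_d = 40.0000 (exercise)
Node 0 (S = 100): continuation = e^(−0.06)·[0.5773·7.8603 + 0.4227·40.0000] = 20.1970; exercise value = 0.0000 ≤ continuation, so V_0 = 20.1970

$20.20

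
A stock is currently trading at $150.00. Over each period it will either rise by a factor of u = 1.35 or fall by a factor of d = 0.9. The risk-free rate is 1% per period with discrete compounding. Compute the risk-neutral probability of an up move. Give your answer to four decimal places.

Risk-neutral probability p = (1 + 0.01 − 0.9)/(1.35 − 0.9) = 0.1100/0.4500 = 0.2444

p = 0.2444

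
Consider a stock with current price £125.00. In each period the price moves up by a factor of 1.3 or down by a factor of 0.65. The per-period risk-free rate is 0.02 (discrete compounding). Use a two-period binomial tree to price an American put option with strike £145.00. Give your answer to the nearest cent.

£36.20

Risk-neutral probability p = (1 + 0.02 − 0.65)/(1.3 − 0.65) = 0.3700/0.6500 = 0.5692
Terminal stock prices: S_uu = 211.3, S_ud = 105.6, S_dd = 52.81
Terminal payoffs (K − S): max(-66.25, 0) = 0, max(39.38, 0) = 39.38, max(92.19, 0) = 92.19
Node u (S = 162.5): continuation = 1/1.02·[0.5692·0.0000 + 0.4308·39.3750] = 16.6290; exercise value = 0.0000 ≤ continuation, so V_u = 16.6290
Node d (S = 81.25): continuation = 1/1.02·[0.5692·39.3750 + 0.4308·92.1875] = 60.9069; exercise value = 63.7500 > continuation, so V_d = 63.7500 (exercise)
Node 0 (S = 125): continuation = 1/1.02·[0.5692·16.6290 + 0.4308·63.7500] = 36.2032; exercise value = 20.0000 ≤ continuation, so V_0 = 36.2032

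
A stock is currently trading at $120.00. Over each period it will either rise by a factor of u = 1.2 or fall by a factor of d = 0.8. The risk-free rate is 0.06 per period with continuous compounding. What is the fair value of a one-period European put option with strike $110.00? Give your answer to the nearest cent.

$4.55

Risk-neutral probability p = (e^0.06 − 0.8)/(1.2 − 0.8) = 0.2618/0.4000 = 0.6546
Terminal stock prices: S_u = 144, S_d = 96
Terminal payoffs (K − S): max(-34, 0) = 0, max(14, 0) = 14
Node 0 (S = 120): V_0 = e^(−0.06)·[0.6546·0.0000 + 0.3454·14.0000] = 4.5541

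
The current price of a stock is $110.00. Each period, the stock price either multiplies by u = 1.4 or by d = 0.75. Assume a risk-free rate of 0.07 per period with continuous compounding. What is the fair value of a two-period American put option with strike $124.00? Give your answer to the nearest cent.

Risk-neutral probability p = (e^0.07 − 0.75)/(1.4 − 0.75) = 0.3225/0.6500 = 0.4962
Terminal stock prices: S_uu = 215.6, S_ud = 115.5, S_dd = 61.88
Terminal payoffs (K − S): max(-91.6, 0) = 0, max(8.5, 0) = 8.5, max(62.12, 0) = 62.12
Node u (S = 154): continuation = e^(−0.07)·[0.4962·0.0000 + 0.5038·8.5000] = 3.9931; exercise value = 0.0000 ≤ continuation, so V_u = 3.9931
Node d (S = 82.5): continuation = e^(−0.07)·[0.4962·8.5000 + 0.5038·62.1250] = 33.1168; exercise value = 41.5000 > continuation, so V_d = 41.5000 (exercise)
Node 0 (S = 110): continuation = e^(−0.07)·[0.4962·3.9931 + 0.5038·41.5000] = 21.3428; exercise value = 14.0000 ≤ continuation, so V_0 = 21.3428

$21.34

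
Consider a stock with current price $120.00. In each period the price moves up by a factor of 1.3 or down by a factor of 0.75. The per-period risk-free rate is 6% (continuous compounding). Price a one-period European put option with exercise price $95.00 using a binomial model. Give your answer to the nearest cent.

Risk-neutral probability p = (e^0.06 − 0.75)/(1.3 − 0.75) = 0.3118/0.5500 = 0.5670
Terminal stock prices: S_u = 156, S_d = 90
Terminal payoffs (K − S): max(-61, 0) = 0, max(5, 0) = 5
Node 0 (S = 120): V_0 = e^(−0.06)·[0.5670·0.0000 + 0.4330·5.0000] = 2.0390

$2.04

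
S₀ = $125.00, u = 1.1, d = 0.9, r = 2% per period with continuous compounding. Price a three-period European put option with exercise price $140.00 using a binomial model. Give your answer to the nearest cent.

$12.24

Risk-neutral probability p = (e^0.02 − 0.9)/(1.1 − 0.9) = 0.1202/0.2000 = 0.6010
Terminal stock prices: S_uuu = 166.4, S_uud = 136.1, S_udd = 111.4, S_ddd = 91.13
Terminal payoffs (K − S): max(-26.38, 0) = 0, max(3.875, 0) = 3.875, max(28.62, 0) = 28.62, max(48.87, 0) = 48.87
Node uu (S = 151.3): V_uu = e^(−0.02)·[0.6010·0.0000 + 0.3990·3.8750] = 1.5155
Node ud (S = 123.8): V_ud = e^(−0.02)·[0.6010·3.8750 + 0.3990·28.6250] = 13.4778
Node dd (S = 101.2): V_dd = e^(−0.02)·[0.6010·28.6250 + 0.3990·48.8750] = 35.9778
Node u (S = 137.5): V_u = e^(−0.02)·[0.6010·1.5155 + 0.3990·13.4778] = 6.1639
Node d (S = 112.5): V_d = e^(−0.02)·[0.6010·13.4778 + 0.3990·35.9778] = 22.0105
Node 0 (S = 125): V_0 = e^(−0.02)·[0.6010·6.1639 + 0.3990·22.0105] = 12.2393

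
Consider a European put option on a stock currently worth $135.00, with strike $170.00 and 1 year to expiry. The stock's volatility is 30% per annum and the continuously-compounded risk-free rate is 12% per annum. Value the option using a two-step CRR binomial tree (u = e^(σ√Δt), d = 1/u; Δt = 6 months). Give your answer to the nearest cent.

$27.07

CRR parameters: u = e^(σ√Δt) = e^(0.3·√0.5) = 1.2363, d = 1/u = 0.8089
Per-period rate: rΔt = 0.12·0.5 = 0.06, so R = e^0.06 = 1.0618
Risk-neutral probability p = (e^0.06 − 0.8089)/(1.2363 − 0.8089) = 0.2530/0.4275 = 0.5918
Terminal stock prices: S_uu = 206.3, S_ud = 135, S_dd = 88.32
Terminal payoffs (K − S): max(-36.34, 0) = 0, max(35, 0) = 35, max(81.68, 0) = 81.68
Node u (S = 166.9): V_u = e^(−0.06)·[0.5918·0.0000 + 0.4082·35.0000] = 13.4541
Node d (S = 109.2): V_d = e^(−0.06)·[0.5918·35.0000 + 0.4082·81.6761] = 50.9042
Node 0 (S = 135): V_0 = e^(−0.06)·[0.5918·13.4541 + 0.4082·50.9042] = 27.0665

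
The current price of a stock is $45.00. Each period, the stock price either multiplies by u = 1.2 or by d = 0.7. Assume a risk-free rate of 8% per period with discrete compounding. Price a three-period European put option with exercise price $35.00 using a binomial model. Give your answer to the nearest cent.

$1.11

Risk-neutral probability p = (1 + 0.08 − 0.7)/(1.2 − 0.7) = 0.3800/0.5000 = 0.7600
Terminal stock prices: S_uuu = 77.76, S_uud = 45.36, S_udd = 26.46, S_ddd = 15.43
Terminal payoffs (K − S): max(-42.76, 0) = 0, max(-10.36, 0) = 0, max(8.54, 0) = 8.54, max(19.57, 0) = 19.57
Node uu (S = 64.8): V_uu = 1/1.08·[0.7600·0.0000 + 0.2400·0.0000] = 0.0000
Node ud (S = 37.8): V_ud = 1/1.08·[0.7600·0.0000 + 0.2400·8.5400] = 1.8978
Node dd (S = 22.05): V_dd = 1/1.08·[0.7600·8.5400 + 0.2400·19.5650] = 10.3574
Node u (S = 54): V_u = 1/1.08·[0.7600·0.0000 + 0.2400·1.8978] = 0.4217
Node d (S = 31.5): V_d = 1/1.08·[0.7600·1.8978 + 0.2400·10.3574] = 3.6371
Node 0 (S = 45): V_0 = 1/1.08·[0.7600·0.4217 + 0.2400·3.6371] = 1.1050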